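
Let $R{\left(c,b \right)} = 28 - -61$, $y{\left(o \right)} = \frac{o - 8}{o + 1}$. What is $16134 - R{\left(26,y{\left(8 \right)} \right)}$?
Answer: $16045$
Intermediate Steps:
$y{\left(o \right)} = \frac{-8 + o}{1 + o}$
$R{\left(c,b \right)} = 89$ ($R{\left(c,b \right)} = 28 + 61 = 89$)
$16134 - R{\left(26,y{\left(8 \right)} \right)} = 16134 - 89 = 16045$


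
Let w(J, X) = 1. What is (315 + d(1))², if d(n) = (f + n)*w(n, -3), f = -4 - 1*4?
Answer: 94864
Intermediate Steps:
f = -8 (f = -4 - 4 = -8)
d(n) = -8 + n (d(n) = (-8 + n)*1 = -8 + n)
(315 + d(1))² = (315 + (-8 + 1))² = (315 - 7)² = 308² = 94864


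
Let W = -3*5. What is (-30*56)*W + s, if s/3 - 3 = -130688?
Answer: -366855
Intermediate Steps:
W = -15
s = -392055 (s = 9 + 3*(-130688) = 9 - 392064 = -392055)
(-30*56)*W + s = -30*56*(-15) - 392055 = -1680*(-15) - 392055 = 25200 - 392055 = -366855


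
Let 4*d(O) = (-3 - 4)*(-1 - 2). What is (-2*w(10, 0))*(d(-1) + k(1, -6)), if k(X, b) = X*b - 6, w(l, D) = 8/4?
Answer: 27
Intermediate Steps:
w(l, D) = 2 (w(l, D) = 8*(¼) = 2)
k(X, b) = -6 + X*b
d(O) = 21/4 (d(O) = ((-3 - 4)*(-1 - 2))/4 = (-7*(-3))/4 = (¼)*21 = 21/4)
(-2*w(10, 0))*(d(-1) + k(1, -6)) = (-2*2)*(21/4 + (-6 + 1*(-6))) = -4*(21/4 + (-6 - 6)) = -4*(21/4 - 12) = -4*(-27/4) = 27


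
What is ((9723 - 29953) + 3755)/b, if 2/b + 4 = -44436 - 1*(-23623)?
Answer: 342960075/2 ≈ 1.7148e+8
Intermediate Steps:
b = -2/20817 (b = 2/(-4 + (-44436 - 1*(-23623))) = 2/(-4 + (-44436 + 23623)) = 2/(-4 - 20813) = 2/(-20817) = 2*(-1/20817) = -2/20817 ≈ -9.6075e-5)
((9723 - 29953) + 3755)/b = ((9723 - 29953) + 3755)/(-2/20817) = (-20230 + 3755)*(-20817/2) = -16475*(-20817/2) = 342960075/2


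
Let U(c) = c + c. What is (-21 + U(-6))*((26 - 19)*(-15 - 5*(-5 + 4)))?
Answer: 2310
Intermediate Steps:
U(c) = 2*c
(-21 + U(-6))*((26 - 19)*(-15 - 5*(-5 + 4))) = (-21 + 2*(-6))*((26 - 19)*(-15 - 5*(-5 + 4))) = (-21 - 12)*(7*(-15 - 5*(-1))) = -231*(-15 + 5) = -231*(-10) = -33*(-70) = 2310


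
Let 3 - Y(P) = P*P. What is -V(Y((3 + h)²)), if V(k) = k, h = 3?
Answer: 1293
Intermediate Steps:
Y(P) = 3 - P² (Y(P) = 3 - P*P = 3 - P²)
-V(Y((3 + h)²)) = -(3 - ((3 + 3)²)²) = -(3 - (6²)²) = -(3 - 1*36²) = -(3 - 1*1296) = -(3 - 1296) = -1*(-1293) = 1293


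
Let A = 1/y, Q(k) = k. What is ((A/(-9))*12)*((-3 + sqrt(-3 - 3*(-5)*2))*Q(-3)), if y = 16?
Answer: -3/4 + 3*sqrt(3)/4 ≈ 0.54904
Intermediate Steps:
A = 1/16 ≈ 0.062500
((A/(-9))*12)*((-3 + sqrt(-3 - 3*(-5)*2))*Q(-3)) = (((1/16)/(-9))*12)*((-3 + sqrt(-3 - 3*(-5)*2))*(-3)) = (((1/16)*(-1/9))*12)*((-3 + sqrt(-3 + 15*2))*(-3)) = (-1/144*12)*((-3 + sqrt(-3 + 30))*(-3)) = -(-3 + sqrt(27))*(-3)/12 = -(-3 + 3*sqrt(3))*(-3)/12 = -(9 - 9*sqrt(3))/12 = -3/4 + 3*sqrt(3)/4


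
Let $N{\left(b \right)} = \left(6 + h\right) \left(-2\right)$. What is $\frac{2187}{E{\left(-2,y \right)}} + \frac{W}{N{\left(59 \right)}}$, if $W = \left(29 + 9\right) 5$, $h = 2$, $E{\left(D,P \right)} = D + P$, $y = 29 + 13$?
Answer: $\frac{214}{5} \approx 42.8$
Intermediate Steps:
$y = 42$
$W = 190$ ($W = 38 \cdot 5 = 190$)
$N{\left(b \right)} = -16$ ($N{\left(b \right)} = \left(6 + 2\right) \left(-2\right) = 8 \left(-2\right) = -16$)
$\frac{2187}{E{\left(-2,y \right)}} + \frac{W}{N{\left(59 \right)}} = \frac{2187}{-2 + 42} + \frac{190}{-16} = \frac{2187}{40} + 190 \left(- \frac{1}{16}\right) = 2187 \cdot \frac{1}{40} - \frac{95}{8} = \frac{2187}{40} - \frac{95}{8} = \frac{214}{5}$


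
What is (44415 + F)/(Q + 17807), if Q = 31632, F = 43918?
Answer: 88333/49439 ≈ 1.7867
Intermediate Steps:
(44415 + F)/(Q + 17807) = (44415 + 43918)/(31632 + 17807) = 88333/49439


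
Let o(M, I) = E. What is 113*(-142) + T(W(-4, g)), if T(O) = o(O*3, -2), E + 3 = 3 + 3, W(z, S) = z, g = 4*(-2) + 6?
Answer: -16043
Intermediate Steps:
g = -2 (g = -8 + 6 = -2)
E = 3 (E = -3 + (3 + 3) = -3 + 6 = 3)
o(M, I) = 3
T(O) = 3
113*(-142) + T(W(-4, g)) = 113*(-142) + 3 = -16046 + 3 = -16043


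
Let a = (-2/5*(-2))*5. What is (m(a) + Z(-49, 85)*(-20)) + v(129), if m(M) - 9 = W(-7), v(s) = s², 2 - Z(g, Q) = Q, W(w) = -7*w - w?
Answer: 18366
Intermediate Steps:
W(w) = -8*w
Z(g, Q) = 2 - Q
a = 4 (a = (-2*⅕*(-2))*5 = -⅖*(-2)*5 = (⅘)*5 = 4)
m(M) = 65 (m(M) = 9 - 8*(-7) = 9 + 56 = 65)
(m(a) + Z(-49, 85)*(-20)) + v(129) = (65 + (2 - 1*85)*(-20)) + 129² = (65 + (2 - 85)*(-20)) + 16641 = (65 - 83*(-20)) + 16641 = (65 + 1660) + 16641 = 1725 + 16641 = 18366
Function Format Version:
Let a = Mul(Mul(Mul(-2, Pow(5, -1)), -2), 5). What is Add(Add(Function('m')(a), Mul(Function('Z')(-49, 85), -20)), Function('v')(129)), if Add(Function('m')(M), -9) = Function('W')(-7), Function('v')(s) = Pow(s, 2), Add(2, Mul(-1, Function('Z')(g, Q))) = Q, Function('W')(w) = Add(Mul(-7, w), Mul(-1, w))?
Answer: 18366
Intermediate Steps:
Function('W')(w) = Mul(-8, w)
Function('Z')(g, Q) = Add(2, Mul(-1, Q))
a = 4 (a = Mul(Mul(Mul(-2, Rational(1, 5)), -2), 5) = Mul(Mul(Rational(-2, 5), -2), 5) = Mul(Rational(4, 5), 5) = 4)
Function('m')(M) = 65 (Function('m')(M) = Add(9, Mul(-8, -7)) = Add(9, 56) = 65)
Add(Add(Function('m')(a), Mul(Function('Z')(-49, 85), -20)), Function('v')(129)) = Add(Add(65, Mul(Add(2, Mul(-1, 85)), -20)), Pow(129, 2)) = Add(Add(65, Mul(Add(2, -85), -20)), 16641) = Add(Add(65, Mul(-83, -20)), 16641) = Add(Add(65, 1660), 16641) = Add(1725, 16641) = 18366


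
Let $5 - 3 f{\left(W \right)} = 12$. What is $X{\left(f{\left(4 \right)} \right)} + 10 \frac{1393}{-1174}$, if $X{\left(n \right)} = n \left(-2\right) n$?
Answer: $- \frac{120211}{5283} \approx -22.754$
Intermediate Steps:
$f{\left(W \right)} = - \frac{7}{3}$ ($f{\left(W \right)} = \frac{5}{3} - 4 = - \frac{7}{3}$)
$X{\left(n \right)} = - 2 n^{2}$ ($X{\left(n \right)} = - 2 n n = - 2 n^{2}$)
$X{\left(f{\left(4 \right)} \right)} + 10 \frac{1393}{-1174} = - 2 \left(- \frac{7}{3}\right)^{2} + 10 \frac{1393}{-1174} = \left(-2\right) \frac{49}{9} + 10 \cdot 1393 \left(- \frac{1}{1174}\right) = - \frac{98}{9} + 10 \left(- \frac{1393}{1174}\right) = - \frac{98}{9} - \frac{6965}{587} = - \frac{120211}{5283}$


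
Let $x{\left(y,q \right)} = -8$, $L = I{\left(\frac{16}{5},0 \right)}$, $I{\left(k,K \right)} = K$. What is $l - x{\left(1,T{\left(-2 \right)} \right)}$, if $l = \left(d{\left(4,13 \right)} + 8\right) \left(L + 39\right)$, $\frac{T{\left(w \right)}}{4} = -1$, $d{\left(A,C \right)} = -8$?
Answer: $8$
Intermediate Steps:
$L = 0$
$T{\left(w \right)} = -4$ ($T{\left(w \right)} = 4 \left(-1\right) = -4$)
$l = 0$ ($l = \left(-8 + 8\right) \left(0 + 39\right) = 0 \cdot 39 = 0$)
$l - x{\left(1,T{\left(-2 \right)} \right)} = 0 - -8 = 0 + 8 = 8$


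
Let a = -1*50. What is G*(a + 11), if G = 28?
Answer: -1092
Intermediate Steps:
a = -50
G*(a + 11) = 28*(-50 + 11) = 28*(-39) = -1092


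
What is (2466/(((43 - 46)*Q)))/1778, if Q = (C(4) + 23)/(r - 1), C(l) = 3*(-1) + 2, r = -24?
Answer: 10275/19558 ≈ 0.52536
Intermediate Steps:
C(l) = -1 (C(l) = -3 + 2 = -1)
Q = -22/25 (Q = (-1 + 23)/(-24 - 1) = 22/(-25) = 22*(-1/25) = -22/25 ≈ -0.88000)
(2466/(((43 - 46)*Q)))/1778 = (2466/(((43 - 46)*(-22/25))))/1778 = (2466/((-3*(-22/25))))*(1/1778) = (2466/(66/25))*(1/1778) = (2466*(25/66))*(1/1778) = (10275/11)*(1/1778) = 10275/19558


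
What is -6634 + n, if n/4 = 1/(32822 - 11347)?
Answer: -142465146/21475 ≈ -6634.0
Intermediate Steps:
n = 4/21475 (n = 4/(32822 - 11347) = 4/21475 ≈ 0.00018626)
-6634 + n = -6634 + 4/21475 = -142465146/21475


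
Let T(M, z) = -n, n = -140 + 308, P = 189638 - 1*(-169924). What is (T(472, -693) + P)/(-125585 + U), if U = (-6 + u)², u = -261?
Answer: -179697/27148 ≈ -6.6192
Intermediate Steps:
P = 359562 (P = 189638 + 169924 = 359562)
U = 71289 (U = (-6 - 261)² = (-267)² = 71289)
n = 168
T(M, z) = -168 (T(M, z) = -1*168 = -168)
(T(472, -693) + P)/(-125585 + U) = (-168 + 359562)/(-125585 + 71289) = 359394/(-54296) = 359394*(-1/54296) = -179697/27148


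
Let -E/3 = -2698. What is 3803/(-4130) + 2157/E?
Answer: -1822756/2785685 ≈ -0.65433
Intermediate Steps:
E = 8094 (E = -3*(-2698) = 8094)
3803/(-4130) + 2157/E = 3803/(-4130) + 2157/8094 = 3803*(-1/4130) + 2157*(1/8094) = -3803/4130 + 719/2698 = -1822756/2785685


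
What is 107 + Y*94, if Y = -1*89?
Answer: -8259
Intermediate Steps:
Y = -89
107 + Y*94 = 107 - 89*94 = 107 - 8366 = -8259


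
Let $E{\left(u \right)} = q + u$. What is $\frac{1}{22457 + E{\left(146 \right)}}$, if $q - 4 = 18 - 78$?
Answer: $\frac{1}{22547} \approx 4.4352 \cdot 10^{-5}$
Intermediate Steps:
$q = -56$ ($q = 4 + \left(18 - 78\right) = 4 - 60 = -56$)
$E{\left(u \right)} = -56 + u$
$\frac{1}{22457 + E{\left(146 \right)}} = \frac{1}{22457 + \left(-56 + 146\right)} = \frac{1}{22457 + 90} = \frac{1}{22547}$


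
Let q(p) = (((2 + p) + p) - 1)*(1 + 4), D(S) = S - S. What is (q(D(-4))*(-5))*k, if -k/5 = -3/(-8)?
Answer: 375/8 ≈ 46.875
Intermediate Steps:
k = -15/8 (k = -(-15)/(-8) = -(-15)*(-1)/8 = -5*3/8 = -15/8 ≈ -1.8750)
D(S) = 0
q(p) = 5 + 10*p (q(p) = ((2 + 2*p) - 1)*5 = (1 + 2*p)*5 = 5 + 10*p)
(q(D(-4))*(-5))*k = ((5 + 10*0)*(-5))*(-15/8) = ((5 + 0)*(-5))*(-15/8) = (5*(-5))*(-15/8) = -25*(-15/8) = 375/8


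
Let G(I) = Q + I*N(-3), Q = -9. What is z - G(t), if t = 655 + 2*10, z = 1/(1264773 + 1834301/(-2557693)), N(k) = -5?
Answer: 10946898944046685/3234899214388 ≈ 3384.0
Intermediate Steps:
z = 2557693/3234899214388 (z = 1/(1264773 + 1834301*(-1/2557693)) = 1/(1264773 - 1834301/2557693) = 1/(3234899214388/2557693) = 2557693/3234899214388 ≈ 7.9066e-7)
t = 675 (t = 655 + 20 = 675)
G(I) = -9 - 5*I (G(I) = -9 + I*(-5) = -9 - 5*I)
z - G(t) = 2557693/3234899214388 - (-9 - 5*675) = 2557693/3234899214388 - (-9 - 3375) = 2557693/3234899214388 - 1*(-3384) = 2557693/3234899214388 + 3384 = 10946898944046685/3234899214388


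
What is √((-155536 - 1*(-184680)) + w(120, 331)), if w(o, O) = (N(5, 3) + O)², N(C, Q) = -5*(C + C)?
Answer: √108105 ≈ 328.79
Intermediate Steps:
N(C, Q) = -10*C
w(o, O) = (-50 + O)² (w(o, O) = (-10*5 + O)² = (-50 + O)²)
√((-155536 - 1*(-184680)) + w(120, 331)) = √((-155536 - 1*(-184680)) + (-50 + 331)²) = √((-155536 + 184680) + 281²) = √(29144 + 78961) = √108105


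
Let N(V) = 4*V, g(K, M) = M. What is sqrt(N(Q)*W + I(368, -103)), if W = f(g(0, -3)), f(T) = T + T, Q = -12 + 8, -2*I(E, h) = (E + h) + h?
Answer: sqrt(15) ≈ 3.8730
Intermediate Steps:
I(E, h) = -h - E/2 (I(E, h) = -((E + h) + h)/2 = -(E + 2*h)/2 = -h - E/2)
Q = -4
f(T) = 2*T
W = -6 (W = 2*(-3) = -6)
sqrt(N(Q)*W + I(368, -103)) = sqrt((4*(-4))*(-6) + (-1*(-103) - 1/2*368)) = sqrt(-16*(-6) + (103 - 184)) = sqrt(96 - 81) = sqrt(15)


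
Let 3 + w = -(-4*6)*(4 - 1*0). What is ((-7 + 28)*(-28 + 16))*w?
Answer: -23436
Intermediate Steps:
w = 93 (w = -3 - (-4*6)*(4 - 1*0) = -3 - (-24)*(4 + 0) = -3 - (-24)*4 = -3 - 1*(-96) = -3 + 96 = 93)
((-7 + 28)*(-28 + 16))*w = ((-7 + 28)*(-28 + 16))*93 = (21*(-12))*93 = -252*93 = -23436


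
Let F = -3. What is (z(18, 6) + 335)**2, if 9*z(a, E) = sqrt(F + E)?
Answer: (3015 + sqrt(3))**2/81 ≈ 1.1235e+5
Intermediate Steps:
z(a, E) = sqrt(-3 + E)/9
(z(18, 6) + 335)**2 = (sqrt(-3 + 6)/9 + 335)**2 = (sqrt(3)/9 + 335)**2 = (335 + sqrt(3)/9)**2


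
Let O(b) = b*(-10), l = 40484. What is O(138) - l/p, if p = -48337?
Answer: -66664576/48337 ≈ -1379.2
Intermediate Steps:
O(b) = -10*b
O(138) - l/p = -10*138 - 40484/(-48337) = -1380 - 40484*(-1)/48337 = -1380 - 1*(-40484/48337) = -1380 + 40484/48337 = -66664576/48337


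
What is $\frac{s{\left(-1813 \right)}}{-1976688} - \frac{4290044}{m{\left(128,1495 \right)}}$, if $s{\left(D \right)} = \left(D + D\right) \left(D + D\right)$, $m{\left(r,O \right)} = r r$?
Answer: $- \frac{524583331}{1953792} \approx -268.5$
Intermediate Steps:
$m{\left(r,O \right)} = r^{2}$
$s{\left(D \right)} = 4 D^{2}$ ($s{\left(D \right)} = 2 D 2 D = 4 D^{2}$)
$\frac{s{\left(-1813 \right)}}{-1976688} - \frac{4290044}{m{\left(128,1495 \right)}} = \frac{4 \left(-1813\right)^{2}}{-1976688} - \frac{4290044}{128^{2}} = 4 \cdot 3286969 \left(- \frac{1}{1976688}\right) - \frac{4290044}{16384} = 13147876 \left(- \frac{1}{1976688}\right) - \frac{1072511}{4096} = - \frac{12691}{1908} - \frac{1072511}{4096} = - \frac{524583331}{1953792}$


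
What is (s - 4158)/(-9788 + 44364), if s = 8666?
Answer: 1127/8644 ≈ 0.13038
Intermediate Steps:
(s - 4158)/(-9788 + 44364) = (8666 - 4158)/(-9788 + 44364) = 4508/34576 = 4508*(1/34576) = 1127/8644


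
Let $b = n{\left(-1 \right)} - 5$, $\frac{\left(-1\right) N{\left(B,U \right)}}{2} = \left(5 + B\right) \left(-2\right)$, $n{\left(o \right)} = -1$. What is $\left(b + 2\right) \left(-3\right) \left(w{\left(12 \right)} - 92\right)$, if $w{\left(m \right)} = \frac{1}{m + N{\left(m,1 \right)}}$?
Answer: $- \frac{22077}{20} \approx -1103.8$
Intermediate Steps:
$N{\left(B,U \right)} = 20 + 4 B$ ($N{\left(B,U \right)} = - 2 \left(5 + B\right) \left(-2\right) = - 2 \left(-10 - 2 B\right) = 20 + 4 B$)
$b = -6$ ($b = -1 - 5 = -6$)
$w{\left(m \right)} = \frac{1}{20 + 5 m}$ ($w{\left(m \right)} = \frac{1}{m + \left(20 + 4 m\right)} = \frac{1}{20 + 5 m}$)
$\left(b + 2\right) \left(-3\right) \left(w{\left(12 \right)} - 92\right) = \left(-6 + 2\right) \left(-3\right) \left(\frac{1}{5 \left(4 + 12\right)} - 92\right) = \left(-4\right) \left(-3\right) \left(\frac{1}{5 \cdot 16} - 92\right) = 12 \left(\frac{1}{5} \cdot \frac{1}{16} - 92\right) = 12 \left(\frac{1}{80} - 92\right) = 12 \left(- \frac{7359}{80}\right) = - \frac{22077}{20}$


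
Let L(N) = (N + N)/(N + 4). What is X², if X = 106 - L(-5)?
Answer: 9216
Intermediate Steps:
L(N) = 2*N/(4 + N) (L(N) = (2*N)/(4 + N) = 2*N/(4 + N))
X = 96 (X = 106 - 2*(-5)/(4 - 5) = 106 - 2*(-5)/(-1) = 106 - 2*(-5)*(-1) = 106 - 1*10 = 106 - 10 = 96)
X² = 96² = 9216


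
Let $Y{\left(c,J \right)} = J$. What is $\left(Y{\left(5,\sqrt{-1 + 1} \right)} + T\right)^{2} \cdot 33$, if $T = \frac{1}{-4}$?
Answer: $\frac{33}{16} \approx 2.0625$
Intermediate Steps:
$T = - \frac{1}{4} \approx -0.25$
$\left(Y{\left(5,\sqrt{-1 + 1} \right)} + T\right)^{2} \cdot 33 = \left(\sqrt{-1 + 1} - \frac{1}{4}\right)^{2} \cdot 33 = \left(\sqrt{0} - \frac{1}{4}\right)^{2} \cdot 33 = \left(0 - \frac{1}{4}\right)^{2} \cdot 33 = \left(- \frac{1}{4}\right)^{2} \cdot 33 = \frac{1}{16} \cdot 33 = \frac{33}{16}$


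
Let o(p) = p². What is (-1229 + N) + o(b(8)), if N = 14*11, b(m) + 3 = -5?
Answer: -1011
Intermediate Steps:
b(m) = -8 (b(m) = -3 - 5 = -8)
N = 154
(-1229 + N) + o(b(8)) = (-1229 + 154) + (-8)² = -1075 + 64 = -1011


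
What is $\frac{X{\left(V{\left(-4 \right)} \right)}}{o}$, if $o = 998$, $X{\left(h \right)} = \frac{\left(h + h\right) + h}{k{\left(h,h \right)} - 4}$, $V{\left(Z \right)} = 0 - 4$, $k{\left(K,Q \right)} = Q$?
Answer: $\frac{3}{1996} \approx 0.001503$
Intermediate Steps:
$V{\left(Z \right)} = -4$
$X{\left(h \right)} = \frac{3 h}{-4 + h}$ ($X{\left(h \right)} = \frac{\left(h + h\right) + h}{h - 4} = \frac{2 h + h}{-4 + h} = \frac{3 h}{-4 + h}$)
$\frac{X{\left(V{\left(-4 \right)} \right)}}{o} = \frac{3 \left(-4\right) \frac{1}{-4 - 4}}{998} = 3 \left(-4\right) \frac{1}{-8} \cdot \frac{1}{998} = 3 \left(-4\right) \left(- \frac{1}{8}\right) \frac{1}{998} = \frac{3}{2} \cdot \frac{1}{998} = \frac{3}{1996}$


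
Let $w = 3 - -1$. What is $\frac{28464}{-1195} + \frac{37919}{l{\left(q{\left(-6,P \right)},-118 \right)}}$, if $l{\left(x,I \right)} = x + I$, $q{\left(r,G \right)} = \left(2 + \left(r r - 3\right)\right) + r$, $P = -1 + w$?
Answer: $- \frac{47846501}{106355} \approx -449.88$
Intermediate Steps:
$w = 4$ ($w = 3 + 1 = 4$)
$P = 3$ ($P = -1 + 4 = 3$)
$q{\left(r,G \right)} = -1 + r + r^{2}$ ($q{\left(r,G \right)} = \left(2 + \left(r^{2} - 3\right)\right) + r = \left(2 + \left(-3 + r^{2}\right)\right) + r = \left(-1 + r^{2}\right) + r = -1 + r + r^{2}$)
$l{\left(x,I \right)} = I + x$
$\frac{28464}{-1195} + \frac{37919}{l{\left(q{\left(-6,P \right)},-118 \right)}} = \frac{28464}{-1195} + \frac{37919}{-118 - \left(7 - 36\right)} = 28464 \left(- \frac{1}{1195}\right) + \frac{37919}{-118 - -29} = - \frac{28464}{1195} + \frac{37919}{-118 + 29} = - \frac{28464}{1195} + \frac{37919}{-89} = - \frac{28464}{1195} + 37919 \left(- \frac{1}{89}\right) = - \frac{28464}{1195} - \frac{37919}{89} = - \frac{47846501}{106355}$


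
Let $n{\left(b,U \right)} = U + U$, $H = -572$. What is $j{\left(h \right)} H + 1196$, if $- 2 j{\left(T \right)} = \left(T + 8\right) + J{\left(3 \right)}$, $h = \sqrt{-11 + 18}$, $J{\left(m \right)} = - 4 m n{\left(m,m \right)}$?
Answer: $-17108 + 286 \sqrt{7} \approx -16351.0$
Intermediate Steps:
$n{\left(b,U \right)} = 2 U$
$J{\left(m \right)} = - 8 m^{2}$ ($J{\left(m \right)} = - 4 m 2 m = - 8 m^{2}$)
$h = \sqrt{7} \approx 2.6458$
$j{\left(T \right)} = 32 - \frac{T}{2}$ ($j{\left(T \right)} = - \frac{\left(T + 8\right) - 8 \cdot 3^{2}}{2} = - \frac{\left(8 + T\right) - 72}{2} = - \frac{-64 + T}{2} = 32 - \frac{T}{2}$)
$j{\left(h \right)} H + 1196 = \left(32 - \frac{\sqrt{7}}{2}\right) \left(-572\right) + 1196 = \left(-18304 + 286 \sqrt{7}\right) + 1196 = -17108 + 286 \sqrt{7}$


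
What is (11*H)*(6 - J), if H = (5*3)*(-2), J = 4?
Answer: -660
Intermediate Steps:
H = -30 (H = 15*(-2) = -30)
(11*H)*(6 - J) = (11*(-30))*(6 - 1*4) = -330*(6 - 4) = -330*2 = -660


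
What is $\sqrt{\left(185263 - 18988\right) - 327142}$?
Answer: $49 i \sqrt{67} \approx 401.08 i$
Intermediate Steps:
$\sqrt{\left(185263 - 18988\right) - 327142} = \sqrt{166275 - 327142} = \sqrt{-160867} = 49 i \sqrt{67}$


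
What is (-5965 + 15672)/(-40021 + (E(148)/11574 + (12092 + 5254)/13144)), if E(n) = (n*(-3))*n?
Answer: -123059405316/507416991475 ≈ -0.24252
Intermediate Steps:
E(n) = -3*n² (E(n) = (-3*n)*n = -3*n²)
(-5965 + 15672)/(-40021 + (E(148)/11574 + (12092 + 5254)/13144)) = (-5965 + 15672)/(-40021 + (-3*148²/11574 + (12092 + 5254)/13144)) = 9707/(-40021 + (-3*21904*(1/11574) + 17346*(1/13144))) = 9707/(-40021 + (-65712*1/11574 + 8673/6572)) = 9707/(-40021 + (-10952/1929 + 8673/6572)) = 9707/(-40021 - 55246327/12677388) = 9707/(-507416991475/12677388) = 9707*(-12677388/507416991475) = -123059405316/507416991475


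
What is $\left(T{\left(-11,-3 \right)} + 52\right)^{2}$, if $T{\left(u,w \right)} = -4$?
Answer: $2304$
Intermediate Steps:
$\left(T{\left(-11,-3 \right)} + 52\right)^{2} = \left(-4 + 52\right)^{2} = 48^{2} = 2304$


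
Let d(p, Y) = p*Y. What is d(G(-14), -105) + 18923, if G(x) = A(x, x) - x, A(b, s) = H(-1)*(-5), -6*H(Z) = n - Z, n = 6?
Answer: 33681/2 ≈ 16841.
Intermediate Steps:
H(Z) = -1 + Z/6 (H(Z) = -(6 - Z)/6 = -1 + Z/6)
A(b, s) = 35/6 (A(b, s) = (-1 + (1/6)*(-1))*(-5) = (-1 - 1/6)*(-5) = -7/6*(-5) = 35/6)
G(x) = 35/6 - x
d(p, Y) = Y*p
d(G(-14), -105) + 18923 = -105*(35/6 - 1*(-14)) + 18923 = -105*(35/6 + 14) + 18923 = -105*119/6 + 18923 = -4165/2 + 18923 = 33681/2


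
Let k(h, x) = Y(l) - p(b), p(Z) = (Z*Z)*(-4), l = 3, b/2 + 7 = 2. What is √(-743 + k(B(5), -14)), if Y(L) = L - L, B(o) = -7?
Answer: 7*I*√7 ≈ 18.52*I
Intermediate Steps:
b = -10 (b = -14 + 2*2 = -14 + 4 = -10)
p(Z) = -4*Z² (p(Z) = Z²*(-4) = -4*Z²)
Y(L) = 0
k(h, x) = 400 (k(h, x) = 0 - (-4)*(-10)² = 0 - (-4)*100 = 0 - 1*(-400) = 0 + 400 = 400)
√(-743 + k(B(5), -14)) = √(-743 + 400) = √(-343) = 7*I*√7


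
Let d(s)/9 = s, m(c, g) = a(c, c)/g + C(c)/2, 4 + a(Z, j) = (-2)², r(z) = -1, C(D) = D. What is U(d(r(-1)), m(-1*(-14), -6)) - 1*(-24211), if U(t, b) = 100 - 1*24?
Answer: 24287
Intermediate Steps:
a(Z, j) = 0 (a(Z, j) = -4 + (-2)² = -4 + 4 = 0)
m(c, g) = c/2 (m(c, g) = 0/g + c/2 = 0 + c*(½) = 0 + c/2 = c/2)
d(s) = 9*s
U(t, b) = 76 (U(t, b) = 100 - 24 = 76)
U(d(r(-1)), m(-1*(-14), -6)) - 1*(-24211) = 76 - 1*(-24211) = 76 + 24211 = 24287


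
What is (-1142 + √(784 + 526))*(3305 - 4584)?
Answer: 1460618 - 1279*√1310 ≈ 1.4143e+6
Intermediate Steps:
(-1142 + √(784 + 526))*(3305 - 4584) = (-1142 + √1310)*(-1279) = 1460618 - 1279*√1310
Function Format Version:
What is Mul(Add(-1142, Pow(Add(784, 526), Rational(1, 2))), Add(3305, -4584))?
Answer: Add(1460618, Mul(-1279, Pow(1310, Rational(1, 2)))) ≈ 1.4143e+6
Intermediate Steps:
Mul(Add(-1142, Pow(Add(784, 526), Rational(1, 2))), Add(3305, -4584)) = Mul(Add(-1142, Pow(1310, Rational(1, 2))), -1279) = Add(1460618, Mul(-1279, Pow(1310, Rational(1, 2))))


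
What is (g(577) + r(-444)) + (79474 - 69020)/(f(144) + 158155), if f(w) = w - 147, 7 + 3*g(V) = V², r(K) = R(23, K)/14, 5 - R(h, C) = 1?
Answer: 61427854909/553532 ≈ 1.1097e+5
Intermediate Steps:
R(h, C) = 4 (R(h, C) = 5 - 1*1 = 5 - 1 = 4)
r(K) = 2/7 (r(K) = 4/14 = 4*(1/14) = 2/7)
g(V) = -7/3 + V²/3
f(w) = -147 + w
(g(577) + r(-444)) + (79474 - 69020)/(f(144) + 158155) = ((-7/3 + (⅓)*577²) + 2/7) + (79474 - 69020)/((-147 + 144) + 158155) = ((-7/3 + (⅓)*332929) + 2/7) + 10454/(-3 + 158155) = ((-7/3 + 332929/3) + 2/7) + 10454/158152 = (110974 + 2/7) + 10454*(1/158152) = 776820/7 + 5227/79076 = 61427854909/553532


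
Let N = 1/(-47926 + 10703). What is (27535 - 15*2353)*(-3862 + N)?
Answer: 1115540561520/37223 ≈ 2.9969e+7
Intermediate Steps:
N = -1/37223 (N = 1/(-37223) = -1/37223 ≈ -2.6865e-5)
(27535 - 15*2353)*(-3862 + N) = (27535 - 15*2353)*(-3862 - 1/37223) = (27535 - 35295)*(-143755227/37223) = -7760*(-143755227/37223) = 1115540561520/37223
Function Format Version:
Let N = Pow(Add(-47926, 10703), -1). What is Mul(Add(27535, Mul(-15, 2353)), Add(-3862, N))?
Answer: Rational(1115540561520, 37223) ≈ 2.9969e+7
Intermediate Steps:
N = Rational(-1, 37223) (N = Pow(-37223, -1) = Rational(-1, 37223) ≈ -2.6865e-5)
Mul(Add(27535, Mul(-15, 2353)), Add(-3862, N)) = Mul(Add(27535, Mul(-15, 2353)), Add(-3862, Rational(-1, 37223))) = Mul(Add(27535, -35295), Rational(-143755227, 37223)) = Mul(-7760, Rational(-143755227, 37223)) = Rational(1115540561520, 37223)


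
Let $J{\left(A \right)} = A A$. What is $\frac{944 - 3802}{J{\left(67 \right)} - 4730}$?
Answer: $\frac{2858}{241} \approx 11.859$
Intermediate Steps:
$J{\left(A \right)} = A^{2}$
$\frac{944 - 3802}{J{\left(67 \right)} - 4730} = \frac{944 - 3802}{67^{2} - 4730} = - \frac{2858}{4489 - 4730} = - \frac{2858}{-241} = \left(-2858\right) \left(- \frac{1}{241}\right) = \frac{2858}{241}$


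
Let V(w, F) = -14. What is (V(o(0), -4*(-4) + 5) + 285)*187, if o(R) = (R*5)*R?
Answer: 50677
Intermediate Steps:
o(R) = 5*R² (o(R) = (5*R)*R = 5*R²)
(V(o(0), -4*(-4) + 5) + 285)*187 = (-14 + 285)*187 = 271*187 = 50677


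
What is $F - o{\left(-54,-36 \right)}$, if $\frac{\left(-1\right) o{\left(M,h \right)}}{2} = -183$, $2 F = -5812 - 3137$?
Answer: $- \frac{9681}{2} \approx -4840.5$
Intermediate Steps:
$F = - \frac{8949}{2}$ ($F = \frac{-5812 - 3137}{2} = \frac{1}{2} \left(-8949\right) = - \frac{8949}{2} \approx -4474.5$)
$o{\left(M,h \right)} = 366$ ($o{\left(M,h \right)} = \left(-2\right) \left(-183\right) = 366$)
$F - o{\left(-54,-36 \right)} = - \frac{8949}{2} - 366 = - \frac{9681}{2}$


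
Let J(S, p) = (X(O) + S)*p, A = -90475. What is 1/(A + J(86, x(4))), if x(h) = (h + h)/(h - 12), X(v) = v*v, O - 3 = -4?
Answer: -1/90562 ≈ -1.1042e-5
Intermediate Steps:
O = -1 (O = 3 - 4 = -1)
X(v) = v**2
x(h) = 2*h/(-12 + h) (x(h) = (2*h)/(-12 + h) = 2*h/(-12 + h))
J(S, p) = p*(1 + S) (J(S, p) = ((-1)**2 + S)*p = (1 + S)*p = p*(1 + S))
1/(A + J(86, x(4))) = 1/(-90475 + (2*4/(-12 + 4))*(1 + 86)) = 1/(-90475 + (2*4/(-8))*87) = 1/(-90475 + (2*4*(-1/8))*87) = 1/(-90475 - 1*87) = 1/(-90475 - 87) = 1/(-90562) = -1/90562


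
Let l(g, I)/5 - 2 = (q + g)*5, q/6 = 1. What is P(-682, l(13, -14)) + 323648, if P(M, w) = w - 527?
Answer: 323606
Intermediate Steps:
q = 6 (q = 6*1 = 6)
l(g, I) = 160 + 25*g (l(g, I) = 10 + 5*((6 + g)*5) = 10 + 5*(30 + 5*g) = 10 + (150 + 25*g) = 160 + 25*g)
P(M, w) = -527 + w
P(-682, l(13, -14)) + 323648 = (-527 + (160 + 25*13)) + 323648 = (-527 + (160 + 325)) + 323648 = (-527 + 485) + 323648 = -42 + 323648 = 323606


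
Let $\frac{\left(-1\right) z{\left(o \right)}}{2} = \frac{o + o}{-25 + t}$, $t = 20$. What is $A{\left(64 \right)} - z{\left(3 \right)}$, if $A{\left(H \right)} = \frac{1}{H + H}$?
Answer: $- \frac{1531}{640} \approx -2.3922$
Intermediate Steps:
$A{\left(H \right)} = \frac{1}{2 H}$
$z{\left(o \right)} = \frac{4 o}{5}$ ($z{\left(o \right)} = - 2 \frac{o + o}{-25 + 20} = - 2 \frac{2 o}{-5} = - 2 \cdot 2 o \left(- \frac{1}{5}\right) = - 2 \left(- \frac{2 o}{5}\right) = \frac{4 o}{5}$)
$A{\left(64 \right)} - z{\left(3 \right)} = \frac{1}{2 \cdot 64} - \frac{4}{5} \cdot 3 = \frac{1}{2} \cdot \frac{1}{64} - \frac{12}{5} = \frac{1}{128} - \frac{12}{5} = - \frac{1531}{640}$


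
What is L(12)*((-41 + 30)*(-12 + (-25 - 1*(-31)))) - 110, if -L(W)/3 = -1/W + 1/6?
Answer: -253/2 ≈ -126.50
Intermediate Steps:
L(W) = -1/2 + 3/W (L(W) = -3*(-1/W + 1/6) = -3*(1/6 - 1/W) = -1/2 + 3/W)
L(12)*((-41 + 30)*(-12 + (-25 - 1*(-31)))) - 110 = ((1/2)*(6 - 1*12)/12)*((-41 + 30)*(-12 + (-25 - 1*(-31)))) - 110 = ((1/2)*(1/12)*(6 - 12))*(-11*(-12 + (-25 + 31))) - 110 = ((1/2)*(1/12)*(-6))*(-11*(-12 + 6)) - 110 = -(-11)*(-6)/4 - 110 = -1/4*66 - 110 = -33/2 - 110 = -253/2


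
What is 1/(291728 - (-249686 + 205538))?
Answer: 1/335876 ≈ 2.9773e-6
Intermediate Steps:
1/(291728 - (-249686 + 205538)) = 1/(291728 - 1*(-44148)) = 1/(291728 + 44148) = 1/335876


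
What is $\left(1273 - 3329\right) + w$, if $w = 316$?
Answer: $-1740$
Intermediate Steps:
$\left(1273 - 3329\right) + w = \left(1273 - 3329\right) + 316 = -2056 + 316 = -1740$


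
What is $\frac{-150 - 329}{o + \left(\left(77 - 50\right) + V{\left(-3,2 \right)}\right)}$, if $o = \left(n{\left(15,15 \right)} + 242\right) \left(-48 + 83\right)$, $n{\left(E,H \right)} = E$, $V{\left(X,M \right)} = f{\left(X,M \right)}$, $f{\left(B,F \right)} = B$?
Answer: $- \frac{479}{9019} \approx -0.05311$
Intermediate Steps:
$V{\left(X,M \right)} = X$
$o = 8995$ ($o = \left(15 + 242\right) \left(-48 + 83\right) = 257 \cdot 35 = 8995$)
$\frac{-150 - 329}{o + \left(\left(77 - 50\right) + V{\left(-3,2 \right)}\right)} = \frac{-150 - 329}{8995 + \left(\left(77 - 50\right) - 3\right)} = - \frac{479}{8995 + \left(27 - 3\right)} = - \frac{479}{8995 + 24} = - \frac{479}{9019}$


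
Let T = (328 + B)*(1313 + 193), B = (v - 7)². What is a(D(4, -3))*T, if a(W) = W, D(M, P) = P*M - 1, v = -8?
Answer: -10826634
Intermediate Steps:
D(M, P) = -1 + M*P (D(M, P) = M*P - 1 = -1 + M*P)
B = 225 (B = (-8 - 7)² = (-15)² = 225)
T = 832818 (T = (328 + 225)*(1313 + 193) = 553*1506 = 832818)
a(D(4, -3))*T = (-1 + 4*(-3))*832818 = (-1 - 12)*832818 = -13*832818 = -10826634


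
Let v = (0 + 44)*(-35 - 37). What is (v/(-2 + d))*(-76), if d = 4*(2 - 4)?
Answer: -120384/5 ≈ -24077.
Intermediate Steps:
v = -3168 (v = 44*(-72) = -3168)
d = -8 (d = 4*(-2) = -8)
(v/(-2 + d))*(-76) = (-3168/(-2 - 8))*(-76) = (-3168/(-10))*(-76) = -1/10*(-3168)*(-76) = (1584/5)*(-76) = -120384/5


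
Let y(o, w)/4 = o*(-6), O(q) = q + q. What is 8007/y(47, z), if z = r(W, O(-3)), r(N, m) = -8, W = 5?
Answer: -2669/376 ≈ -7.0984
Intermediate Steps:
O(q) = 2*q
z = -8
y(o, w) = -24*o (y(o, w) = 4*(o*(-6)) = 4*(-6*o) = -24*o)
8007/y(47, z) = 8007/((-24*47)) = 8007/(-1128) = 8007*(-1/1128) = -2669/376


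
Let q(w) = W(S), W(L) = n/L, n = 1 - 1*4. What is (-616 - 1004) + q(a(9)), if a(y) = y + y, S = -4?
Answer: -6477/4 ≈ -1619.3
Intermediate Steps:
n = -3 (n = 1 - 4 = -3)
W(L) = -3/L
a(y) = 2*y
q(w) = 3/4 (q(w) = -3/(-4) = -3*(-1/4) = 3/4)
(-616 - 1004) + q(a(9)) = (-616 - 1004) + 3/4 = -1620 + 3/4 = -6477/4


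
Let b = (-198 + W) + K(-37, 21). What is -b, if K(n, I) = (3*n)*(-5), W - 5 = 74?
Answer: -436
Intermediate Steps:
W = 79 (W = 5 + 74 = 79)
K(n, I) = -15*n
b = 436 (b = (-198 + 79) - 15*(-37) = -119 + 555 = 436)
-b = -1*436 = -436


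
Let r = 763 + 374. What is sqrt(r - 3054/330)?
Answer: sqrt(3411430)/55 ≈ 33.582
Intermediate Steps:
r = 1137
sqrt(r - 3054/330) = sqrt(1137 - 3054/330) = sqrt(1137 - 3054*1/330) = sqrt(1137 - 509/55) = sqrt(62026/55) = sqrt(3411430)/55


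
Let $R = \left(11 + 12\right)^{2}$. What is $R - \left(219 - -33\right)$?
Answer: $277$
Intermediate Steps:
$R = 529$ ($R = 23^{2} = 529$)
$R - \left(219 - -33\right) = 529 - \left(219 - -33\right) = 529 - \left(219 + 33\right) = 529 - 252 = 277$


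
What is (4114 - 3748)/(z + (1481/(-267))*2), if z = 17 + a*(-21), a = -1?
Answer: 48861/3592 ≈ 13.603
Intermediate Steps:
z = 38 (z = 17 - 1*(-21) = 17 + 21 = 38)
(4114 - 3748)/(z + (1481/(-267))*2) = (4114 - 3748)/(38 + (1481/(-267))*2) = 366/(38 + (1481*(-1/267))*2) = 366/(38 - 1481/267*2) = 366/(38 - 2962/267) = 366/(7184/267) = 366*(267/7184) = 48861/3592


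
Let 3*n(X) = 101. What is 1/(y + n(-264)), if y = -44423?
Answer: -3/133168 ≈ -2.2528e-5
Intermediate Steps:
n(X) = 101/3 (n(X) = (1/3)*101 = 101/3)
1/(y + n(-264)) = 1/(-44423 + 101/3) = 1/(-133168/3) = -3/133168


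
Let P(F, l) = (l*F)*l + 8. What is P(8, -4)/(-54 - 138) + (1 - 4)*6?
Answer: -449/24 ≈ -18.708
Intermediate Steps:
P(F, l) = 8 + F*l² (P(F, l) = (F*l)*l + 8 = F*l² + 8 = 8 + F*l²)
P(8, -4)/(-54 - 138) + (1 - 4)*6 = (8 + 8*(-4)²)/(-54 - 138) + (1 - 4)*6 = (8 + 8*16)/(-192) - 3*6 = (8 + 128)*(-1/192) - 18 = 136*(-1/192) - 18 = -17/24 - 18 = -449/24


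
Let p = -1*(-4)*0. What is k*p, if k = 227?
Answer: 0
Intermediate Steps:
p = 0 (p = 4*0 = 0)
k*p = 227*0 = 0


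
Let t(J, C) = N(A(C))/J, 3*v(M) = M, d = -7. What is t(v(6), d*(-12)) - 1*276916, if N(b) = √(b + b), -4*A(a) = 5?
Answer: -276916 + I*√10/4 ≈ -2.7692e+5 + 0.79057*I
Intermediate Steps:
v(M) = M/3
A(a) = -5/4 (A(a) = -¼*5 = -5/4)
N(b) = √2*√b (N(b) = √(2*b) = √2*√b)
t(J, C) = I*√10/(2*J) (t(J, C) = (√2*√(-5/4))/J = (√2*(I*√5/2))/J = (I*√10/2)/J = I*√10/(2*J))
t(v(6), d*(-12)) - 1*276916 = I*√10/(2*(((⅓)*6))) - 1*276916 = (½)*I*√10/2 - 276916 = (½)*I*√10*(½) - 276916 = I*√10/4 - 276916 = -276916 + I*√10/4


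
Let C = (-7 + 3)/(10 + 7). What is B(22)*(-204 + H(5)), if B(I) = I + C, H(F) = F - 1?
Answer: -74000/17 ≈ -4352.9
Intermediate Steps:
C = -4/17 ≈ -0.23529
H(F) = -1 + F
B(I) = -4/17 + I (B(I) = I - 4/17 = -4/17 + I)
B(22)*(-204 + H(5)) = (-4/17 + 22)*(-204 + (-1 + 5)) = 370*(-204 + 4)/17 = (370/17)*(-200) = -74000/17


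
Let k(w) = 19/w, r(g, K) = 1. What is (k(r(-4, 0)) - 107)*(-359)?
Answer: 31592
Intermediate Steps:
(k(r(-4, 0)) - 107)*(-359) = (19/1 - 107)*(-359) = (19*1 - 107)*(-359) = (19 - 107)*(-359) = -88*(-359) = 31592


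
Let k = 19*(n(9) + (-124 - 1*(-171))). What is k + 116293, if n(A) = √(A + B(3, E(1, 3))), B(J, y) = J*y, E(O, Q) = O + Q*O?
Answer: 117186 + 19*√21 ≈ 1.1727e+5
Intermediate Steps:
E(O, Q) = O + O*Q
n(A) = √(12 + A) (n(A) = √(A + 3*(1*(1 + 3))) = √(A + 3*(1*4)) = √(A + 3*4) = √(A + 12) = √(12 + A))
k = 893 + 19*√21 (k = 19*(√(12 + 9) + (-124 - 1*(-171))) = 19*(√21 + (-124 + 171)) = 19*(√21 + 47) = 19*(47 + √21) = 893 + 19*√21 ≈ 980.07)
k + 116293 = (893 + 19*√21) + 116293 = 117186 + 19*√21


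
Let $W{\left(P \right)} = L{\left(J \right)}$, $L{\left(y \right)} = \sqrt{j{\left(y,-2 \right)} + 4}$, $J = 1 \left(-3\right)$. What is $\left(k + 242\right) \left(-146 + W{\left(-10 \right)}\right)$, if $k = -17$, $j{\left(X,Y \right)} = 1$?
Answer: $-32850 + 225 \sqrt{5} \approx -32347.0$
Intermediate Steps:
$J = -3$
$L{\left(y \right)} = \sqrt{5}$ ($L{\left(y \right)} = \sqrt{1 + 4} = \sqrt{5}$)
$W{\left(P \right)} = \sqrt{5}$
$\left(k + 242\right) \left(-146 + W{\left(-10 \right)}\right) = \left(-17 + 242\right) \left(-146 + \sqrt{5}\right) = 225 \left(-146 + \sqrt{5}\right) = -32850 + 225 \sqrt{5}$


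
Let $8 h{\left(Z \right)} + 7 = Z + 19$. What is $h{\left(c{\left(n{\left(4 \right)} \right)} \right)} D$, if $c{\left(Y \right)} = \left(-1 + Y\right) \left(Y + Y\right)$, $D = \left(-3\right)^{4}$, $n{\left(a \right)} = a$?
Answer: $\frac{729}{2} \approx 364.5$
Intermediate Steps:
$D = 81$
$c{\left(Y \right)} = 2 Y \left(-1 + Y\right)$ ($c{\left(Y \right)} = \left(-1 + Y\right) 2 Y = 2 Y \left(-1 + Y\right)$)
$h{\left(Z \right)} = \frac{3}{2} + \frac{Z}{8}$ ($h{\left(Z \right)} = - \frac{7}{8} + \frac{Z + 19}{8} = - \frac{7}{8} + \frac{19 + Z}{8} = - \frac{7}{8} + \left(\frac{19}{8} + \frac{Z}{8}\right) = \frac{3}{2} + \frac{Z}{8}$)
$h{\left(c{\left(n{\left(4 \right)} \right)} \right)} D = \left(\frac{3}{2} + \frac{2 \cdot 4 \left(-1 + 4\right)}{8}\right) 81 = \left(\frac{3}{2} + \frac{2 \cdot 4 \cdot 3}{8}\right) 81 = \left(\frac{3}{2} + \frac{1}{8} \cdot 24\right) 81 = \left(\frac{3}{2} + 3\right) 81 = \frac{9}{2} \cdot 81 = \frac{729}{2}$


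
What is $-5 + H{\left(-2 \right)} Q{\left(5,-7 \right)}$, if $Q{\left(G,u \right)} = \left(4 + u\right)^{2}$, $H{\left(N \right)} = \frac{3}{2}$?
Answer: $\frac{17}{2} \approx 8.5$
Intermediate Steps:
$H{\left(N \right)} = \frac{3}{2}$ ($H{\left(N \right)} = 3 \cdot \frac{1}{2} = \frac{3}{2}$)
$-5 + H{\left(-2 \right)} Q{\left(5,-7 \right)} = -5 + \frac{3 \left(4 - 7\right)^{2}}{2} = -5 + \frac{3 \left(-3\right)^{2}}{2} = -5 + \frac{3}{2} \cdot 9 = -5 + \frac{27}{2} = \frac{17}{2}$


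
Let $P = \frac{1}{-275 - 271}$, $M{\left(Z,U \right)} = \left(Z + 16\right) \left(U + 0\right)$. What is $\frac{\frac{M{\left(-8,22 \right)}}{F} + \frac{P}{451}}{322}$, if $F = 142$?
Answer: $\frac{21669577}{5629676052} \approx 0.0038492$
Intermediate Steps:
$M{\left(Z,U \right)} = U \left(16 + Z\right)$ ($M{\left(Z,U \right)} = \left(16 + Z\right) U = U \left(16 + Z\right)$)
$P = - \frac{1}{546}$ ($P = \frac{1}{-546} = - \frac{1}{546} \approx -0.0018315$)
$\frac{\frac{M{\left(-8,22 \right)}}{F} + \frac{P}{451}}{322} = \frac{\frac{22 \left(16 - 8\right)}{142} - \frac{1}{546 \cdot 451}}{322} = \left(22 \cdot 8 \cdot \frac{1}{142} - \frac{1}{246246}\right) \frac{1}{322} = \left(176 \cdot \frac{1}{142} - \frac{1}{246246}\right) \frac{1}{322} = \left(\frac{88}{71} - \frac{1}{246246}\right) \frac{1}{322} = \frac{21669577}{17483466} \cdot \frac{1}{322} = \frac{21669577}{5629676052}$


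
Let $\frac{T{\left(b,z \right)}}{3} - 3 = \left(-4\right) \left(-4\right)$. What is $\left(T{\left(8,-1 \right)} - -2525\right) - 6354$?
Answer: $-3772$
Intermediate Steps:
$T{\left(b,z \right)} = 57$ ($T{\left(b,z \right)} = 9 + 3 \left(\left(-4\right) \left(-4\right)\right) = 9 + 3 \cdot 16 = 9 + 48 = 57$)
$\left(T{\left(8,-1 \right)} - -2525\right) - 6354 = \left(57 - -2525\right) - 6354 = \left(57 + 2525\right) - 6354 = 2582 - 6354 = -3772$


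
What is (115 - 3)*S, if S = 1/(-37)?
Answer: -112/37 ≈ -3.0270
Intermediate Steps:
S = -1/37 ≈ -0.027027
(115 - 3)*S = (115 - 3)*(-1/37) = 112*(-1/37) = -112/37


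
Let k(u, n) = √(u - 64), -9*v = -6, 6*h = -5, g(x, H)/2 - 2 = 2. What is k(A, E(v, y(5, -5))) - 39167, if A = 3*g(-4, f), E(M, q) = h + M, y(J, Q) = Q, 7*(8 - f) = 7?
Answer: -39167 + 2*I*√10 ≈ -39167.0 + 6.3246*I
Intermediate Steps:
f = 7 (f = 8 - ⅐*7 = 8 - 1 = 7)
g(x, H) = 8 (g(x, H) = 4 + 2*2 = 4 + 4 = 8)
h = -⅚ (h = (⅙)*(-5) = -⅚ ≈ -0.83333)
v = ⅔ (v = -⅑*(-6) = ⅔ ≈ 0.66667)
E(M, q) = -⅚ + M
A = 24 (A = 3*8 = 24)
k(u, n) = √(-64 + u)
k(A, E(v, y(5, -5))) - 39167 = √(-64 + 24) - 39167 = √(-40) - 39167 = 2*I*√10 - 39167 = -39167 + 2*I*√10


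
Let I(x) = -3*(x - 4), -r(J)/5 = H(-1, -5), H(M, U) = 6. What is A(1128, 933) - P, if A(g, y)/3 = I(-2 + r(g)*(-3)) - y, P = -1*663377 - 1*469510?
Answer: 1129332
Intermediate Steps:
r(J) = -30 (r(J) = -5*6 = -30)
P = -1132887 (P = -663377 - 469510 = -1132887)
I(x) = 12 - 3*x (I(x) = -3*(-4 + x) = 12 - 3*x)
A(g, y) = -756 - 3*y (A(g, y) = 3*((12 - 3*(-2 - 30*(-3))) - y) = 3*((12 - 3*(-2 + 90)) - y) = 3*((12 - 3*88) - y) = 3*((12 - 264) - y) = 3*(-252 - y) = -756 - 3*y)
A(1128, 933) - P = (-756 - 3*933) - 1*(-1132887) = (-756 - 2799) + 1132887 = -3555 + 1132887 = 1129332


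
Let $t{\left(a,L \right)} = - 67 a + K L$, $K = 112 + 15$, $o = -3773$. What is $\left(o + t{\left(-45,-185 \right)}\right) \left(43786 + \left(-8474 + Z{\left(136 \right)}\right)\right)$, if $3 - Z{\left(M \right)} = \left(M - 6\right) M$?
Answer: $-427701655$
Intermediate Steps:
$Z{\left(M \right)} = 3 - M \left(-6 + M\right)$ ($Z{\left(M \right)} = 3 - \left(M - 6\right) M = 3 - \left(-6 + M\right) M = 3 - M \left(-6 + M\right)$)
$K = 127$
$t{\left(a,L \right)} = - 67 a + 127 L$
$\left(o + t{\left(-45,-185 \right)}\right) \left(43786 + \left(-8474 + Z{\left(136 \right)}\right)\right) = \left(-3773 + \left(\left(-67\right) \left(-45\right) + 127 \left(-185\right)\right)\right) \left(43786 + \left(-8474 + \left(3 - 136^{2} + 6 \cdot 136\right)\right)\right) = \left(-3773 + \left(3015 - 23495\right)\right) \left(43786 + \left(-8474 + \left(3 - 18496 + 816\right)\right)\right) = \left(-3773 - 20480\right) \left(43786 + \left(-8474 + \left(3 - 18496 + 816\right)\right)\right) = - 24253 \left(43786 - 26151\right) = \left(-24253\right) 17635 = -427701655$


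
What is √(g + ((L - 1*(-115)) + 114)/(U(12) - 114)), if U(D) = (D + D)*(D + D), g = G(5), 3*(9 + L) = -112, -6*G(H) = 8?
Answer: 5*I*√2002/231 ≈ 0.96848*I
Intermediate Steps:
G(H) = -4/3 (G(H) = -⅙*8 = -4/3)
L = -139/3 (L = -9 + (⅓)*(-112) = -9 - 112/3 = -139/3 ≈ -46.333)
g = -4/3 ≈ -1.3333
U(D) = 4*D² (U(D) = (2*D)*(2*D) = 4*D²)
√(g + ((L - 1*(-115)) + 114)/(U(12) - 114)) = √(-4/3 + ((-139/3 - 1*(-115)) + 114)/(4*12² - 114)) = √(-4/3 + ((-139/3 + 115) + 114)/(4*144 - 114)) = √(-4/3 + (206/3 + 114)/(576 - 114)) = √(-4/3 + (548/3)/462) = √(-4/3 + (548/3)*(1/462)) = √(-4/3 + 274/693) = √(-650/693) = 5*I*√2002/231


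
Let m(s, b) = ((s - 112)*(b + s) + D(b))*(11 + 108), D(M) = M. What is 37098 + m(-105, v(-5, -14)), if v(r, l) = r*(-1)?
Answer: 2619993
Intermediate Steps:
v(r, l) = -r
m(s, b) = 119*b + 119*(-112 + s)*(b + s) (m(s, b) = ((s - 112)*(b + s) + b)*(11 + 108) = ((-112 + s)*(b + s) + b)*119 = (b + (-112 + s)*(b + s))*119 = 119*b + 119*(-112 + s)*(b + s))
37098 + m(-105, v(-5, -14)) = 37098 + (-13328*(-105) - (-13209)*(-5) + 119*(-105)² + 119*(-1*(-5))*(-105)) = 37098 + (1399440 - 13209*5 + 119*11025 + 119*5*(-105)) = 37098 + (1399440 - 66045 + 1311975 - 62475) = 37098 + 2582895 = 2619993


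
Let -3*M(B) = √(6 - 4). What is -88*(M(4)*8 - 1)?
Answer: 88 + 704*√2/3 ≈ 419.87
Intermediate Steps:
M(B) = -√2/3 (M(B) = -√(6 - 4)/3 = -√2/3)
-88*(M(4)*8 - 1) = -88*(-√2/3*8 - 1) = -88*(-8*√2/3 - 1) = -88*(-1 - 8*√2/3) = 88 + 704*√2/3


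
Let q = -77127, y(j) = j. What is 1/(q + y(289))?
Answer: -1/76838 ≈ -1.3014e-5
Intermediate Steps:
1/(q + y(289)) = 1/(-77127 + 289) = 1/(-76838) = -1/76838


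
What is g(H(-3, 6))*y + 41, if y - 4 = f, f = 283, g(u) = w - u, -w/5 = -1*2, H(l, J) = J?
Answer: 1189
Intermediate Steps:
w = 10 (w = -(-5)*2 = -5*(-2) = 10)
g(u) = 10 - u
y = 287 (y = 4 + 283 = 287)
g(H(-3, 6))*y + 41 = (10 - 1*6)*287 + 41 = (10 - 6)*287 + 41 = 4*287 + 41 = 1148 + 41 = 1189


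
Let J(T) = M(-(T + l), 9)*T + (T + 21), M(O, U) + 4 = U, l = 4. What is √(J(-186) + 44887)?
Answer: 4*√2737 ≈ 209.27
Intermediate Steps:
M(O, U) = -4 + U
J(T) = 21 + 6*T (J(T) = (-4 + 9)*T + (T + 21) = 5*T + (21 + T) = 21 + 6*T)
√(J(-186) + 44887) = √((21 + 6*(-186)) + 44887) = √((21 - 1116) + 44887) = √(-1095 + 44887) = √43792 = 4*√2737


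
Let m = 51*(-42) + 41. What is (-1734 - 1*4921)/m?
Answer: 605/191 ≈ 3.1675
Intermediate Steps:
m = -2101 (m = -2142 + 41 = -2101)
(-1734 - 1*4921)/m = (-1734 - 1*4921)/(-2101) = (-1734 - 4921)*(-1/2101) = -6655*(-1/2101) = 605/191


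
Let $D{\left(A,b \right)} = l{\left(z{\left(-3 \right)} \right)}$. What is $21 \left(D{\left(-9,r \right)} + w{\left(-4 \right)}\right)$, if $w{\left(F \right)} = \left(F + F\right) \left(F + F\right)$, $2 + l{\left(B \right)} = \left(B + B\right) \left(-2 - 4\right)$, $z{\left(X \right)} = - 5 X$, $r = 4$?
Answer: $-2478$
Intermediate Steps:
$l{\left(B \right)} = -2 - 12 B$ ($l{\left(B \right)} = -2 + \left(B + B\right) \left(-2 - 4\right) = -2 + 2 B \left(-6\right) = -2 - 12 B$)
$D{\left(A,b \right)} = -182$ ($D{\left(A,b \right)} = -2 - 12 \left(\left(-5\right) \left(-3\right)\right) = -2 - 180 = -182$)
$w{\left(F \right)} = 4 F^{2}$ ($w{\left(F \right)} = 2 F 2 F = 4 F^{2}$)
$21 \left(D{\left(-9,r \right)} + w{\left(-4 \right)}\right) = 21 \left(-182 + 4 \left(-4\right)^{2}\right) = 21 \left(-182 + 4 \cdot 16\right) = 21 \left(-182 + 64\right) = 21 \left(-118\right) = -2478$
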